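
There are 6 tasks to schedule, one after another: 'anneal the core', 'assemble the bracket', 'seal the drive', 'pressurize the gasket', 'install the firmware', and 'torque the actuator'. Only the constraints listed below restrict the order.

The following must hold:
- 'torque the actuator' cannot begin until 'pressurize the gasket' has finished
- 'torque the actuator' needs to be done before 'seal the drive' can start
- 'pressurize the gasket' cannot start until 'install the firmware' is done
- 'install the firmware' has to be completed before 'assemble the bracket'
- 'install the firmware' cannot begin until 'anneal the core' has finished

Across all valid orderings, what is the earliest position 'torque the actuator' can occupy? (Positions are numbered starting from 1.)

4

The tasks that are forced before 'torque the actuator', directly or transitively, are 'anneal the core', 'pressurize the gasket', 'install the firmware'. That's 3 tasks.
So at minimum 3 tasks come before 'torque the actuator', putting 'torque the actuator' no earlier than position 4. That position is achievable by scheduling exactly those predecessors first.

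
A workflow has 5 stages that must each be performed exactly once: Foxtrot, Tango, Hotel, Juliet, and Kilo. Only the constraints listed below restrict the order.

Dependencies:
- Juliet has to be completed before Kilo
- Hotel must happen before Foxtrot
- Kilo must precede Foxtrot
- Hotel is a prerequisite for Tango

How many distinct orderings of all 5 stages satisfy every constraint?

9

The stages with no prerequisites are Hotel, Juliet; any of them can be placed first.
Systematically extending each partial ordering one stage at a time and counting, there are 9 complete orderings.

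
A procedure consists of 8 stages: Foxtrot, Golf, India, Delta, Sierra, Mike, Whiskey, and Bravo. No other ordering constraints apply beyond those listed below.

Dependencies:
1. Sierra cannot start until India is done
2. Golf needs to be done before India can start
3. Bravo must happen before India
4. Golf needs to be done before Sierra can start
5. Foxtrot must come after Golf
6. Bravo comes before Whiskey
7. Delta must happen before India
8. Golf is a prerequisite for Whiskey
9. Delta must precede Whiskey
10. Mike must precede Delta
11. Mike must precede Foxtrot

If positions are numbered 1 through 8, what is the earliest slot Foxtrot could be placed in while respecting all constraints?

Every stage that must precede Foxtrot has to come before it. Tracing all chains that end at Foxtrot, those stages are: Golf, Mike — 2 in total.
With 2 mandatory predecessors, the earliest Foxtrot can sit is position 2+1 = 3, and placing just those 2 first achieves it.

3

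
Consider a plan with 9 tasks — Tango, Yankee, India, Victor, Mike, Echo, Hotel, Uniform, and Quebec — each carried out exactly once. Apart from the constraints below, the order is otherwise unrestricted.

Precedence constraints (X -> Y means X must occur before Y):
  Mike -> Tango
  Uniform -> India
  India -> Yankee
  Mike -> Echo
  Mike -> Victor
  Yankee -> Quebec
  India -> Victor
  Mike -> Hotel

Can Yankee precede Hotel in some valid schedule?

Yes

Nothing in the constraints forces Hotel before Yankee — there is no chain from Hotel to Yankee.
That means at least one valid schedule has Yankee before Hotel.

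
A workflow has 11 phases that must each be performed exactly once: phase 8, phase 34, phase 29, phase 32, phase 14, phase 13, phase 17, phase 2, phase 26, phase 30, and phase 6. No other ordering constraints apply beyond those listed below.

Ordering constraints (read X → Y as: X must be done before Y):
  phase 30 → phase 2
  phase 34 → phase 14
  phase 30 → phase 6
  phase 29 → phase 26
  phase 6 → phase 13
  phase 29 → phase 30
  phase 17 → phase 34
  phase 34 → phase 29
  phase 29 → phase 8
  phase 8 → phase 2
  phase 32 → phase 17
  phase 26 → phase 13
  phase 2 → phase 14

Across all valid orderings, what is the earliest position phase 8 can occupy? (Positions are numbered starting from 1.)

Every phase that must precede phase 8 has to come before it. Tracing all chains that end at phase 8, those phases are: phase 34, phase 29, phase 32, phase 17 — 4 in total.
So at minimum 4 phases come before phase 8, putting phase 8 no earlier than position 5. That position is achievable by scheduling exactly those predecessors first.

5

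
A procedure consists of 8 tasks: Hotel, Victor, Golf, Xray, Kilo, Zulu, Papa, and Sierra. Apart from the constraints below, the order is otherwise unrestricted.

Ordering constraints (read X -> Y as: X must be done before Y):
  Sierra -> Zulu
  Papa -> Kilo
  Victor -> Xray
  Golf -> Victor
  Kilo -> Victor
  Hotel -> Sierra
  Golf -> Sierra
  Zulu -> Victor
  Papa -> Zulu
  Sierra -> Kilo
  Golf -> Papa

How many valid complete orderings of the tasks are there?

10

2 tasks have no prerequisites (Hotel, Golf), so any of them could come first.
Systematically extending each partial ordering one task at a time and counting, there are 10 complete orderings.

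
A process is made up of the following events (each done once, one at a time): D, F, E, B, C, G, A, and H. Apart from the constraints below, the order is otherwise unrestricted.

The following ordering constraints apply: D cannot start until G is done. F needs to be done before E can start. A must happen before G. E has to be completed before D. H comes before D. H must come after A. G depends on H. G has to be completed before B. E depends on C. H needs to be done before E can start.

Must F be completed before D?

Following the dependencies: F → E → D.
That forces F before D in every valid schedule.

Yes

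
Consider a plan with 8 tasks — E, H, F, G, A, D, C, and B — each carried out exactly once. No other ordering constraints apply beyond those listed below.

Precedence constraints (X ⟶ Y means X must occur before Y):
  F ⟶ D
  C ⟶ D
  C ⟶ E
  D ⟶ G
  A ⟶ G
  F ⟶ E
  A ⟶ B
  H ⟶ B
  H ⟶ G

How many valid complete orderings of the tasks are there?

560

4 tasks have no prerequisites (H, F, A, C), so any of them could come first.
Systematically extending each partial ordering one task at a time and counting, there are 560 complete orderings.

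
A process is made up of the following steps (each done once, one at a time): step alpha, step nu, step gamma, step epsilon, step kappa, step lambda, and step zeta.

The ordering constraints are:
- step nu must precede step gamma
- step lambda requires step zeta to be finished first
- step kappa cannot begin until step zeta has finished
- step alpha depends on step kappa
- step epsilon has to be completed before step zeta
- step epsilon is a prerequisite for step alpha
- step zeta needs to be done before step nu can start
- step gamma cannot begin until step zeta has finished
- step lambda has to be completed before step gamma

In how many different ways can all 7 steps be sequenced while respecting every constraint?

Step epsilon is the only step with nothing required before it, so every ordering starts there.
Systematically extending each partial ordering one step at a time and counting, there are 20 complete orderings.

20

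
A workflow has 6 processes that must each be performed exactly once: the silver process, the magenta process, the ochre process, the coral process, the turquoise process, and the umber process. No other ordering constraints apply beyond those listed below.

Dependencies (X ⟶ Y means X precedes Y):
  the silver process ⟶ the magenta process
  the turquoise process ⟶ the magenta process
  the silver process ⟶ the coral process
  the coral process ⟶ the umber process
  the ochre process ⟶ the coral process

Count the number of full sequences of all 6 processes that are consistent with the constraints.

The processes with no prerequisites are the silver process, the ochre process, the turquoise process; any of them can be placed first.
Counting all ways to extend the partial order to a total order gives 26.

26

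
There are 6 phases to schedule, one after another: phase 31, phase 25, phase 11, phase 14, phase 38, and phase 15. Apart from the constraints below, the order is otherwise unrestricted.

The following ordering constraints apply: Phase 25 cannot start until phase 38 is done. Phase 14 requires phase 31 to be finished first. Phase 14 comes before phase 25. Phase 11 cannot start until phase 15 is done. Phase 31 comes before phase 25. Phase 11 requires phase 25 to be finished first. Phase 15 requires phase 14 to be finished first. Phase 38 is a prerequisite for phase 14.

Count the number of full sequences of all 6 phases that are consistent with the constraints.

2 phases have no prerequisites (phase 31, phase 38), so any of them could come first.
Counting all ways to extend the partial order to a total order gives 4.

4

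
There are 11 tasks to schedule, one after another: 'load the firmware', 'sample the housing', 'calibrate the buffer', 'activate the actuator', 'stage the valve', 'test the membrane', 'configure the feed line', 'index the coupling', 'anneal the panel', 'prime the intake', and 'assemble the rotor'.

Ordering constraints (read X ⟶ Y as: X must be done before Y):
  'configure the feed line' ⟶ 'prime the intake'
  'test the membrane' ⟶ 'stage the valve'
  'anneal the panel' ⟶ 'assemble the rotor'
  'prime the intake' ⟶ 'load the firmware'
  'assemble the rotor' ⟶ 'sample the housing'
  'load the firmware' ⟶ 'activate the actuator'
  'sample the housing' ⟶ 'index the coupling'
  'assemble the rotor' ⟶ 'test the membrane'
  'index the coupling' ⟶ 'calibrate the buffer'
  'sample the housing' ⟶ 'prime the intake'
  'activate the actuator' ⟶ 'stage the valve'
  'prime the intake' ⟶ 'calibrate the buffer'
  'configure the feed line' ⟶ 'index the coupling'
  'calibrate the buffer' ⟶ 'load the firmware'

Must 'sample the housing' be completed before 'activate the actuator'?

Following the dependencies: 'sample the housing' → 'prime the intake' → 'load the firmware' → 'activate the actuator'.
Hence 'sample the housing' necessarily comes before 'activate the actuator'.

Yes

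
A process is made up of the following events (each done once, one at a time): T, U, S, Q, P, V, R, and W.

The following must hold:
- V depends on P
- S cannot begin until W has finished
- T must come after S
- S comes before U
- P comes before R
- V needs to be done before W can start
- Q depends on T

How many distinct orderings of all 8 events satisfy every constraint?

P is the only event with nothing required before it, so every ordering starts there.
Counting all ways to extend the partial order to a total order gives 21.

21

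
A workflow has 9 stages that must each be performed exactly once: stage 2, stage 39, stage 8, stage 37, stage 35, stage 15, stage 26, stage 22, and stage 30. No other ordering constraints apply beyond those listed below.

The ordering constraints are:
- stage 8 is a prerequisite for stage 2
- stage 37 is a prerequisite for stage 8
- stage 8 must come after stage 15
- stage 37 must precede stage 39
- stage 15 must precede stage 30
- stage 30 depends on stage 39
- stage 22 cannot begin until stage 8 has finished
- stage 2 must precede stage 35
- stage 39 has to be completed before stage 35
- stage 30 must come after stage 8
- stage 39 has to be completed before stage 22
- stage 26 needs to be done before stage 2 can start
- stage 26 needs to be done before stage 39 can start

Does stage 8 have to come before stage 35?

Tracing the constraints gives a chain: stage 8 → stage 2 → stage 35.
So stage 8 must precede stage 35 in any valid ordering.

Yes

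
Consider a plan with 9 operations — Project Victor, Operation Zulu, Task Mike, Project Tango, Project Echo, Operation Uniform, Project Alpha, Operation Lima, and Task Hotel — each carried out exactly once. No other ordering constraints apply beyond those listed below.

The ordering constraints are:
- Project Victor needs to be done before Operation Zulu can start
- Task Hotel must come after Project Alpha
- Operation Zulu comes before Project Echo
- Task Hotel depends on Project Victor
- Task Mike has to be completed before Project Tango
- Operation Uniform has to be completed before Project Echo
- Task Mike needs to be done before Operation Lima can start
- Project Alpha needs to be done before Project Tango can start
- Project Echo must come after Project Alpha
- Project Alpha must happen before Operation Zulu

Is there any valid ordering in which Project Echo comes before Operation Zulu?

The constraints give a chain Operation Zulu → Project Echo, which forces Operation Zulu before Project Echo.
Hence Project Echo can never be scheduled before Operation Zulu.

No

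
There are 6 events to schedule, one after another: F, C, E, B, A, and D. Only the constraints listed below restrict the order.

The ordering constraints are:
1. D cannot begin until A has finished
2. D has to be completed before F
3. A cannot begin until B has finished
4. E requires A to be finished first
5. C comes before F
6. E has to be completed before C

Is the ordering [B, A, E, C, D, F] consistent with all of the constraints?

Yes

Going through the constraints one by one, each required predecessor appears earlier in the sequence than its dependent — e.g. A (position 2) is before D (position 5), as required.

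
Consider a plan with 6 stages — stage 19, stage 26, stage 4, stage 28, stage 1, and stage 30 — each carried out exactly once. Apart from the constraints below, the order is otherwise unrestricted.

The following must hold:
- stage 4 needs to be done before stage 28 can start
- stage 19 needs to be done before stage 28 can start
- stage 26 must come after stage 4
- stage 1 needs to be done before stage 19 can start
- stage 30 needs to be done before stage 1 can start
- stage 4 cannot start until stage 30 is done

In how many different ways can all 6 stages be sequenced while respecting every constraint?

9

Stage 30 is the only stage with nothing required before it, so every ordering starts there.
Enumerating by repeatedly choosing an available stage (one whose prerequisites are all placed) gives 9 distinct complete orderings.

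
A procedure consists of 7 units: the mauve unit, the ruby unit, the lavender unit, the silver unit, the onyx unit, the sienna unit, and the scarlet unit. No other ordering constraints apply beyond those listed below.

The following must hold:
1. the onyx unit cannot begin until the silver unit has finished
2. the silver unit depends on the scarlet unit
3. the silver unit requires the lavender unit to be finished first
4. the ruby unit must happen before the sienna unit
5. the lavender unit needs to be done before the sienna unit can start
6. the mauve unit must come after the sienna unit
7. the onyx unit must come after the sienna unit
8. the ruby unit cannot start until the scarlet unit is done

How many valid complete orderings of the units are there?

2 units have no prerequisites (the lavender unit, the scarlet unit), so any of them could come first.
Counting all ways to extend the partial order to a total order gives 19.

19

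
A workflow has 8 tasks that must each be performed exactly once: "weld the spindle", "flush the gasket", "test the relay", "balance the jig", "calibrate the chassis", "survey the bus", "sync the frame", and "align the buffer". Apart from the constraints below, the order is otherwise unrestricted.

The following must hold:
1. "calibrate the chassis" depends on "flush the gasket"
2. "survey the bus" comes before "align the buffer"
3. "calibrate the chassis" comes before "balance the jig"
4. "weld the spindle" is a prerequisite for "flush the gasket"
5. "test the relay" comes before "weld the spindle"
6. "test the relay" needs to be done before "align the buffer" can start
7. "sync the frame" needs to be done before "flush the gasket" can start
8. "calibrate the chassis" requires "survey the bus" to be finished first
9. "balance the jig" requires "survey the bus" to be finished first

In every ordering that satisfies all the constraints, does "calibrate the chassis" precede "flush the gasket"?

There is a chain "flush the gasket" → "calibrate the chassis", which puts "flush the gasket" before "calibrate the chassis".
So "calibrate the chassis" never precedes "flush the gasket".

No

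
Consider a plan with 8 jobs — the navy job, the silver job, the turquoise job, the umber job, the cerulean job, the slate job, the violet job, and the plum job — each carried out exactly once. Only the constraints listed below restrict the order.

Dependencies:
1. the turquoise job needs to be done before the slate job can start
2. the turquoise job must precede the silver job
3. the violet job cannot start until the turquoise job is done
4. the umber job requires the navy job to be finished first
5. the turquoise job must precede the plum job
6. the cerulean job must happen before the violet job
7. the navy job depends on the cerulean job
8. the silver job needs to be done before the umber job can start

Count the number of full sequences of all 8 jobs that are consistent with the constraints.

762

The jobs with no prerequisites are the turquoise job, the cerulean job; any of them can be placed first.
Systematically extending each partial ordering one job at a time and counting, there are 762 complete orderings.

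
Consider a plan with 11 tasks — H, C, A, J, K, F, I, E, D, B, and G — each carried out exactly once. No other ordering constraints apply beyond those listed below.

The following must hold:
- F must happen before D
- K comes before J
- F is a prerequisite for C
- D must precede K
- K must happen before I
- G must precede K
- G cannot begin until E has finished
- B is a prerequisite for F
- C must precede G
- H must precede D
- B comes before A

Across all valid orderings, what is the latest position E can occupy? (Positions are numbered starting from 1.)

7

Following every chain forward from E, the tasks that must come later are J, K, I, G — 4 of them.
So at least 4 tasks follow E, putting E no later than position 7. That position is achievable by scheduling everything else first.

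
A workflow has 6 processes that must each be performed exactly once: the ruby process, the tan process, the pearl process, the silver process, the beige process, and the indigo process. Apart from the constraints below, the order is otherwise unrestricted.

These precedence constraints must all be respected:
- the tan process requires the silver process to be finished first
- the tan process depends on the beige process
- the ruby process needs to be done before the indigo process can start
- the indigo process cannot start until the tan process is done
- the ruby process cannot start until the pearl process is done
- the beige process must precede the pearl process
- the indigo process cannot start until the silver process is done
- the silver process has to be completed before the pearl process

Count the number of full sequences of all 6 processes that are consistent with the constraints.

6

2 processes have no prerequisites (the silver process, the beige process), so any of them could come first.
Systematically extending each partial ordering one process at a time and counting, there are 6 complete orderings.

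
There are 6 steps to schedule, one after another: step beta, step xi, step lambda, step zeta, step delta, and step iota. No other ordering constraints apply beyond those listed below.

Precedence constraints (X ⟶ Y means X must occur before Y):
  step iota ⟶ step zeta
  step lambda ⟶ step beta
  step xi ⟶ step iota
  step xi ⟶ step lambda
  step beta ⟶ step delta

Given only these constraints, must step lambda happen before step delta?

Tracing the constraints gives a chain: step lambda → step beta → step delta.
So step lambda must precede step delta in any valid ordering.

Yes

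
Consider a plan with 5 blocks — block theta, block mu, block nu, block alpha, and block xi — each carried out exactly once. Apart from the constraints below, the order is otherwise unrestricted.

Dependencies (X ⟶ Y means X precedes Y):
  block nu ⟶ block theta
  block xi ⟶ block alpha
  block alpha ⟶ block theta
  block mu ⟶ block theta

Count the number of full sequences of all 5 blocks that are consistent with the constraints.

The blocks with no prerequisites are block mu, block nu, block xi; any of them can be placed first.
Systematically extending each partial ordering one block at a time and counting, there are 12 complete orderings.

12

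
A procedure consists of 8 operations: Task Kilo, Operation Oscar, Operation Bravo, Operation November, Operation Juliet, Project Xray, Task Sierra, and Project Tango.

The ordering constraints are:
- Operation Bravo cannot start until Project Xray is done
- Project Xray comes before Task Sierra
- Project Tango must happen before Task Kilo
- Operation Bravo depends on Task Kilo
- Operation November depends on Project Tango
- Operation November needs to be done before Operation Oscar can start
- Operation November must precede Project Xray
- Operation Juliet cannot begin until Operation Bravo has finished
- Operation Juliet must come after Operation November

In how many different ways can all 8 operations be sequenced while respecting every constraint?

Project Tango is the only operation with nothing required before it, so every ordering starts there.
Counting all ways to extend the partial order to a total order gives 57.

57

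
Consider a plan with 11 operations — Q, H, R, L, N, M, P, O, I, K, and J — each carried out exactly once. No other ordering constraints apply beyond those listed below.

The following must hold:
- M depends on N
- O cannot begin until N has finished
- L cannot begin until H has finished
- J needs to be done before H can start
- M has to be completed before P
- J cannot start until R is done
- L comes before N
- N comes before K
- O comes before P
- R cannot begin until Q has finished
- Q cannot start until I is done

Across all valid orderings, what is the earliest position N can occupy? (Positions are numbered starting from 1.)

7

Every operation that must precede N has to come before it. Tracing all chains that end at N, those operations are: Q, H, R, L, I, J — 6 in total.
So at minimum 6 operations come before N, putting N no earlier than position 7. That position is achievable by scheduling exactly those predecessors first.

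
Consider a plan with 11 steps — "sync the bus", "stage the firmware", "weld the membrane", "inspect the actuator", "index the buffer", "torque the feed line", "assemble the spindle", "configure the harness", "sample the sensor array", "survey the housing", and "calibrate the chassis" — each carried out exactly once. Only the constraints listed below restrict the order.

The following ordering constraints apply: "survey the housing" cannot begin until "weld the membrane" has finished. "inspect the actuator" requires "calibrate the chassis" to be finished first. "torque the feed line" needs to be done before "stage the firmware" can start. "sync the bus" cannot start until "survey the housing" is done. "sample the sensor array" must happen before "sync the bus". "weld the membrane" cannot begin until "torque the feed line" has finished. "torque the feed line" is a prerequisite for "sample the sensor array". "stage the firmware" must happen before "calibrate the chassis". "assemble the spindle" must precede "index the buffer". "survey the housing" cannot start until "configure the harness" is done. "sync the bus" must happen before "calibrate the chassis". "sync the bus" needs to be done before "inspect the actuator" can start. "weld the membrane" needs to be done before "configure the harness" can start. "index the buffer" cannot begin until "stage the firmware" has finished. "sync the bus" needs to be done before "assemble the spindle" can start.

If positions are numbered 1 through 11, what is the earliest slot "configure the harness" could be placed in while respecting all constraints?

The steps that are forced before "configure the harness", directly or transitively, are "weld the membrane", "torque the feed line". That's 2 steps.
So at minimum 2 steps come before "configure the harness", putting "configure the harness" no earlier than position 3. That position is achievable by scheduling exactly those predecessors first.

3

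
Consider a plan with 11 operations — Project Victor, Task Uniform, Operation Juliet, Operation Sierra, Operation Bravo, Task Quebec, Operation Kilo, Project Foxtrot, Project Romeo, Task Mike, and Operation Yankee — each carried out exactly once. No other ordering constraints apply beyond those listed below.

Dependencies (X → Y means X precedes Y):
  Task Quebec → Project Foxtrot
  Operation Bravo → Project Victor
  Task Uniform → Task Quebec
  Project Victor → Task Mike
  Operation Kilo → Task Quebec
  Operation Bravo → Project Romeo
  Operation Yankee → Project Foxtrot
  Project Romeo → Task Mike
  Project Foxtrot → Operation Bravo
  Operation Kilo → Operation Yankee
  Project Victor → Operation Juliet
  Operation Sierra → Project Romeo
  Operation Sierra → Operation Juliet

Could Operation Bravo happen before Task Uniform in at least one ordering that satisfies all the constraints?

There is a dependency chain Task Uniform → Task Quebec → Project Foxtrot → Operation Bravo, so Operation Bravo always comes after Task Uniform.
So no valid ordering can have Operation Bravo before Task Uniform.

No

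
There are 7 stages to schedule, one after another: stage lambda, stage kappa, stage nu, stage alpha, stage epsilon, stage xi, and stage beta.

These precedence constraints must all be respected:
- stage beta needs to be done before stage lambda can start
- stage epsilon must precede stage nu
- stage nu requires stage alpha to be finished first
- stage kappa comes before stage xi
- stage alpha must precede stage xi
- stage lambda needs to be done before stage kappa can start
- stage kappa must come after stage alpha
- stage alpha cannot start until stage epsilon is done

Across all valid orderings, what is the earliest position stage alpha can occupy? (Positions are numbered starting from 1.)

2

The only stage forced before stage alpha (directly or transitively) is stage epsilon.
So at minimum 1 stage comes before stage alpha, putting stage alpha no earlier than position 2. That position is achievable by scheduling exactly that predecessor first.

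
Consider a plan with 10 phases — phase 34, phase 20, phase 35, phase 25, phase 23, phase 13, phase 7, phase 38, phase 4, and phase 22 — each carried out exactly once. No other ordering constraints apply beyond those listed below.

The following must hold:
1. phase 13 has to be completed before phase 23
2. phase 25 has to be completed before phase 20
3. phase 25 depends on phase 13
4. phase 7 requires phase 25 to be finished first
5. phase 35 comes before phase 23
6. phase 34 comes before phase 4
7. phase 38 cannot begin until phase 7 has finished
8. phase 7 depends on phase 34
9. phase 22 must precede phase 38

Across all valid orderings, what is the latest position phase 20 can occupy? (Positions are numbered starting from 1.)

10

No constraint forces any phase after phase 20, so it can be placed last, in position 10.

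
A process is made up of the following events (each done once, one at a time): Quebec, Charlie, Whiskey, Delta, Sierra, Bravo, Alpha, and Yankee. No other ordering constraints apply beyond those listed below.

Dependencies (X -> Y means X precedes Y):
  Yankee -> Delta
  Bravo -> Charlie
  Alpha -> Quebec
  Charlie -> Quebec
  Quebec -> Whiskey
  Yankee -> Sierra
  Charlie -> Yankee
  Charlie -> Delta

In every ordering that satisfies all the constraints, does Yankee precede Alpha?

Nothing in the constraints links Yankee and Alpha; they are unordered relative to each other.
There exist valid orderings with Alpha before Yankee, so Yankee is not required to come first.

No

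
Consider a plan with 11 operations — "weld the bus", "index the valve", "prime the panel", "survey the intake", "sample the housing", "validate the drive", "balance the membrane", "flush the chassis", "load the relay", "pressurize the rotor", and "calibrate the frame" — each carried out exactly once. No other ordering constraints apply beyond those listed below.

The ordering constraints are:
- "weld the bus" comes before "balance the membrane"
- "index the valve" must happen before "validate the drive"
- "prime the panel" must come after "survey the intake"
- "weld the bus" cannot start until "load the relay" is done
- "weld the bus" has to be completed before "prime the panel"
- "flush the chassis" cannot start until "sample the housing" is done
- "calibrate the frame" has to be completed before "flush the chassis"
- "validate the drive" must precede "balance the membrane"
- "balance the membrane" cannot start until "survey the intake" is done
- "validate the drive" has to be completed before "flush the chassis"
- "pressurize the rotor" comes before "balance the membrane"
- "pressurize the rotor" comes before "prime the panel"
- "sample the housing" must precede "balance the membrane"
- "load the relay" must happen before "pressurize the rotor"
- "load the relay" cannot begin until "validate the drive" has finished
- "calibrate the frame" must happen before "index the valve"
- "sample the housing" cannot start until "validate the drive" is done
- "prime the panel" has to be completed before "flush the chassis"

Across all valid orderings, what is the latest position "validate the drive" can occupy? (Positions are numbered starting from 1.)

The operations that are forced after "validate the drive", directly or by a chain of constraints, are "weld the bus", "prime the panel", "sample the housing", "balance the membrane", "flush the chassis", "load the relay", "pressurize the rotor". That's 7 operations.
With 7 mandatory successors out of 11 operations total, the latest slot for "validate the drive" is 11−7 = 4, and it's reachable by doing all non-successors before "validate the drive".

4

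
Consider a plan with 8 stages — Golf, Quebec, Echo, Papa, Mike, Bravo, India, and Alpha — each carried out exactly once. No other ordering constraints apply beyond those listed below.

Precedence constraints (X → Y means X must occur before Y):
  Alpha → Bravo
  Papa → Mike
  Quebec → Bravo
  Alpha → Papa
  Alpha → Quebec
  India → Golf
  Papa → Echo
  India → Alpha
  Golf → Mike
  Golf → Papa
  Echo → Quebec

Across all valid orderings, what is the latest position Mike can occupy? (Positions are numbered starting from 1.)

Mike has no required successors, so nothing stops it from going last (position 8).

8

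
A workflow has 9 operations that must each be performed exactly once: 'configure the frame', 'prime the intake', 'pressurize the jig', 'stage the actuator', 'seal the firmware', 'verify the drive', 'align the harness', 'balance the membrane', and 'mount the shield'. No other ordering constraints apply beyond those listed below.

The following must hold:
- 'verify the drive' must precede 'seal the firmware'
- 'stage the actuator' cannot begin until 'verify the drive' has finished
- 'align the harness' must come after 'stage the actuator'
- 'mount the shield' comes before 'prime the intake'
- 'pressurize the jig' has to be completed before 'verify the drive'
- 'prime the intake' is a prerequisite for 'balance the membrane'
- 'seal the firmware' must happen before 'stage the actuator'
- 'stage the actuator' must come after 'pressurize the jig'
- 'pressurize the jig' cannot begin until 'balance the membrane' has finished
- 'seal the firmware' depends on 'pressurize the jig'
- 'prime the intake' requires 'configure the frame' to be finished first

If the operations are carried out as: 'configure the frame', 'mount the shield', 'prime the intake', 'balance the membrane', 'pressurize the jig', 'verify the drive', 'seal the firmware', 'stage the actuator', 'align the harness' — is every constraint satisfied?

Every stated constraint is respected: 'pressurize the jig' sits at position 5, ahead of 'stage the actuator' at position 8, and each of the other listed pairs likewise has the predecessor earlier in the sequence.

Yes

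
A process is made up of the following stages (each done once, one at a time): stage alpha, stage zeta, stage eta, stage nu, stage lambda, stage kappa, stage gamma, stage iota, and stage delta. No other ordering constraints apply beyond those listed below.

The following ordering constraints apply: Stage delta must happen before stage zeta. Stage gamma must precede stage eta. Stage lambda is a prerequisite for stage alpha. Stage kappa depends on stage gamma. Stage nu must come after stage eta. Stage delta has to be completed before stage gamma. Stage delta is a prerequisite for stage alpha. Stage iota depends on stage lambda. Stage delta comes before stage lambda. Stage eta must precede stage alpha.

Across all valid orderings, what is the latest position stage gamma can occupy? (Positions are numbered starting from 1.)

Every stage that must follow stage gamma has to come after it. Tracing all chains starting from stage gamma, those stages are: stage alpha, stage eta, stage nu, stage kappa — 4 in total.
With 4 mandatory successors out of 9 stages total, the latest slot for stage gamma is 9−4 = 5, and it's reachable by doing all non-successors before stage gamma.

5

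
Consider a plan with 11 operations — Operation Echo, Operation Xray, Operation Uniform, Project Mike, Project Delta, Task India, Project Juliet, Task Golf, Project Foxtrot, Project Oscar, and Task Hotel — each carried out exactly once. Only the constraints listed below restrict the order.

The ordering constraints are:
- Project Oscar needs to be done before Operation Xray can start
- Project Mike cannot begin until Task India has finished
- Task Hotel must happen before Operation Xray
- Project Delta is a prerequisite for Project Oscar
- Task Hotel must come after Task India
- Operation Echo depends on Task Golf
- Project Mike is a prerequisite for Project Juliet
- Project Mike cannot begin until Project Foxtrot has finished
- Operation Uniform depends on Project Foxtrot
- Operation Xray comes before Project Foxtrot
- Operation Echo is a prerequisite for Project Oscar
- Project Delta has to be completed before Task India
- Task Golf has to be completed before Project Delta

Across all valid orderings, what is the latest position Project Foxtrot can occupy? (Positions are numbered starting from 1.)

Following every chain forward from Project Foxtrot, the operations that must come later are Operation Uniform, Project Mike, Project Juliet — 3 of them.
With 3 mandatory successors out of 11 operations total, the latest slot for Project Foxtrot is 11−3 = 8, and it's reachable by doing all non-successors before Project Foxtrot.

8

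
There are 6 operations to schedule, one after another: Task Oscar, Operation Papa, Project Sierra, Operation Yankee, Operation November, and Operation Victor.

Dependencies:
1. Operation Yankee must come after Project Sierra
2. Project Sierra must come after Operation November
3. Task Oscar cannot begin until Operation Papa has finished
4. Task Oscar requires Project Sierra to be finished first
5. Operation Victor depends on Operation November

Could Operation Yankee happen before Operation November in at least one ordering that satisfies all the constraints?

No

The constraints give a chain Operation November → Project Sierra → Operation Yankee, which forces Operation November before Operation Yankee.
So no valid ordering can have Operation Yankee before Operation November.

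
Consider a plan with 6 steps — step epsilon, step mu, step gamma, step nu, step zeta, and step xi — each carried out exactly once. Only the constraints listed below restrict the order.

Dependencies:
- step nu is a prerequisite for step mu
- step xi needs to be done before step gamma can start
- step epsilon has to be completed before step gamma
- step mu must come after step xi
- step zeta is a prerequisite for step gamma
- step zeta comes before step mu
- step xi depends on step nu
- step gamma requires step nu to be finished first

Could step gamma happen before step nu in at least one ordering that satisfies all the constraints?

The constraints give a chain step nu → step gamma, which forces step nu before step gamma.
So no valid ordering can have step gamma before step nu.

No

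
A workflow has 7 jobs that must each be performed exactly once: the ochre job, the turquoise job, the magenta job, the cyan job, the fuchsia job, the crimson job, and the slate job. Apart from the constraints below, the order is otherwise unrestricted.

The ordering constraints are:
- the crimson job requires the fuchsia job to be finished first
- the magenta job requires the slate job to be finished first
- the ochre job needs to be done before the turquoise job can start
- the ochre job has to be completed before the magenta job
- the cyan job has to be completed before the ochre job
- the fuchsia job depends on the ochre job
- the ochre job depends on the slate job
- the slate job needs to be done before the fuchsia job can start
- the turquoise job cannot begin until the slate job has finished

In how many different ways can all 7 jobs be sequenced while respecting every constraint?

24

The jobs with no prerequisites are the cyan job, the slate job; any of them can be placed first.
Counting all ways to extend the partial order to a total order gives 24.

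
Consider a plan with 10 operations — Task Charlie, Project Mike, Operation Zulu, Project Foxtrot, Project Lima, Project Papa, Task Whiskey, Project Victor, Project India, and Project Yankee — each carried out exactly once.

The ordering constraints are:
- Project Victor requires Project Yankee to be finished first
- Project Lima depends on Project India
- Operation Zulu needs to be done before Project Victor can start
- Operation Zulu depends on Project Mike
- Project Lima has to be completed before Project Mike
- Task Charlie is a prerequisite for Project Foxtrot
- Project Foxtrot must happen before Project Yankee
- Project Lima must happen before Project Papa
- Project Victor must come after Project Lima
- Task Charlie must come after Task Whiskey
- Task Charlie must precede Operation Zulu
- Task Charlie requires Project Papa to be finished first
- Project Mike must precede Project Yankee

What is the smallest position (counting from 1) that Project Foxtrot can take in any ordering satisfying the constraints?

6

Every operation that must precede Project Foxtrot has to come before it. Tracing all chains that end at Project Foxtrot, those operations are: Task Charlie, Project Lima, Project Papa, Task Whiskey, Project India — 5 in total.
With 5 mandatory predecessors, the earliest Project Foxtrot can sit is position 5+1 = 6, and placing just those 5 first achieves it.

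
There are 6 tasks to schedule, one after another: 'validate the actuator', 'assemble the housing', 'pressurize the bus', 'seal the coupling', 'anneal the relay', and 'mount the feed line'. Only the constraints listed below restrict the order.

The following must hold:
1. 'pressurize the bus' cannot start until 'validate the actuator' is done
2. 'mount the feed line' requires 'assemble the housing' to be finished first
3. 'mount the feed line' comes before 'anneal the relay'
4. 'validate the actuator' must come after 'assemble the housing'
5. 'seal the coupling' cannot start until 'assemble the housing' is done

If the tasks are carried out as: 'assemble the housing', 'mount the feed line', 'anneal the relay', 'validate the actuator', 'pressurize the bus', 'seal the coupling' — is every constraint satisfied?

Yes

Checking each listed constraint against this order: for instance, 'assemble the housing' is in position 1 and 'seal the coupling' in position 6, so that constraint holds — and the remaining constraints check out the same way.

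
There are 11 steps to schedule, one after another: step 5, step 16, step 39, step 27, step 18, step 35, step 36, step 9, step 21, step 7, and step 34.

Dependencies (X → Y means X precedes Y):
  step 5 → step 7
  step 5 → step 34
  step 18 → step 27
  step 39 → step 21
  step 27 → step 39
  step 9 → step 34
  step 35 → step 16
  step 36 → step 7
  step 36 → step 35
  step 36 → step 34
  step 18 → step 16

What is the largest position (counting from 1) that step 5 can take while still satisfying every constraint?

9

The steps that are forced after step 5, directly or by a chain of constraints, are step 7, step 34. That's 2 steps.
With 2 mandatory successors out of 11 steps total, the latest slot for step 5 is 11−2 = 9, and it's reachable by doing all non-successors before step 5.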